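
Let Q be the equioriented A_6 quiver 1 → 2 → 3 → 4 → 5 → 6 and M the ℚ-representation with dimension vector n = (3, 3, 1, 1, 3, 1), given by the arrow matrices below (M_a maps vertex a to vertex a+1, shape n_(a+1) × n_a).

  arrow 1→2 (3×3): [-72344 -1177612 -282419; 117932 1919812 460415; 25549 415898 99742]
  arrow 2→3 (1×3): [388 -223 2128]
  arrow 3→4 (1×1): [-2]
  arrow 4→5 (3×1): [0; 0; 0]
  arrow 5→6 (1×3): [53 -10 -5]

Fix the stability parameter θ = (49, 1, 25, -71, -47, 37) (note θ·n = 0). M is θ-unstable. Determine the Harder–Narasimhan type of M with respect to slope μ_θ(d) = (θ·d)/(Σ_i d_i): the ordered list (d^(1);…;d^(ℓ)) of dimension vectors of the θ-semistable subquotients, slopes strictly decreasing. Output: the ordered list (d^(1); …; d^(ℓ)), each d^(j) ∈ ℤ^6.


Interval decomposition of M: I[1,1], I[1,2], I[1,4], I[2,2], I[5,5]^2, I[5,6].
HN type (ℓ=5): μ^(1)=49; μ^(2)=37; μ^(3)=25; μ^(4)=1; μ^(5)=-47

((1, 0, 0, 0, 0, 0); (0, 0, 0, 0, 0, 1); (1, 1, 0, 0, 0, 0); (1, 2, 1, 1, 0, 0); (0, 0, 0, 0, 3, 0))


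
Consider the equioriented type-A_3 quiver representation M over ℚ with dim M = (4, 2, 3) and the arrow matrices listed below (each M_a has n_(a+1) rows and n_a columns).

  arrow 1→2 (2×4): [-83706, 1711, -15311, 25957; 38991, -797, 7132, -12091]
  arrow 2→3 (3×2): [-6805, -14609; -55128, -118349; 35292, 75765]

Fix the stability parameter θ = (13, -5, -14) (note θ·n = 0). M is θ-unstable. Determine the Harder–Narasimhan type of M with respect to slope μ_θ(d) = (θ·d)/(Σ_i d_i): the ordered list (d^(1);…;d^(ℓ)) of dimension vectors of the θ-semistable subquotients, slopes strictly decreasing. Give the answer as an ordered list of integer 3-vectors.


Barcode: M ≅ I[1,1]^2, I[1,3]^2, I[3,3]. HN layers by μ_θ (3 steps, strictly decreasing):
  μ^(1)=13; μ^(2)=-2; μ^(3)=-14

((2, 0, 0); (2, 2, 2); (0, 0, 1))


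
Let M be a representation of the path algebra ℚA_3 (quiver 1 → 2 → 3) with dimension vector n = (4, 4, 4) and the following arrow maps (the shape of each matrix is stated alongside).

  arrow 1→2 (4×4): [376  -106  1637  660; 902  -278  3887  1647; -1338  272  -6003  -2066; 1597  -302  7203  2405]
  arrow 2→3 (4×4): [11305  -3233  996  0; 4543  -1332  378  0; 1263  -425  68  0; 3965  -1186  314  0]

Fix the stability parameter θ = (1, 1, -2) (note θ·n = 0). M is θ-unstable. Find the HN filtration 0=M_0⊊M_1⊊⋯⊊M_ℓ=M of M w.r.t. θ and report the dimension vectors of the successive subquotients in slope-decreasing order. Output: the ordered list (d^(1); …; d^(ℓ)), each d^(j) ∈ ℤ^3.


Interval decomposition of M: I[1,2], I[1,3]^3, I[3,3].
HN type (ℓ=3): μ^(1)=1; μ^(2)=0; μ^(3)=-2

((1, 1, 0); (3, 3, 3); (0, 0, 1))


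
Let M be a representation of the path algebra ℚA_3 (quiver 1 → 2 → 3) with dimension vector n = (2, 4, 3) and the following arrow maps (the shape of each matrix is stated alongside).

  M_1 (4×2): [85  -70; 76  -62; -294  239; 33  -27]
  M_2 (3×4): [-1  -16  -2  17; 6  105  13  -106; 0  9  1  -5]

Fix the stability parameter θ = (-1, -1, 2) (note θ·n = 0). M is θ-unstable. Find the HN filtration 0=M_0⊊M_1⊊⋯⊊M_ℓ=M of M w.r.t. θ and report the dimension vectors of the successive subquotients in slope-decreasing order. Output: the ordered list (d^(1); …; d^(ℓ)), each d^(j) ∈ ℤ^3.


Via rank(M_{q-1}∘⋯∘M_p): M ≅ I[1,3]^2, I[2,2], I[2,3].
μ_θ-semistable layers: μ^(1)=2; μ^(2)=-1

((0, 0, 3); (2, 4, 0))


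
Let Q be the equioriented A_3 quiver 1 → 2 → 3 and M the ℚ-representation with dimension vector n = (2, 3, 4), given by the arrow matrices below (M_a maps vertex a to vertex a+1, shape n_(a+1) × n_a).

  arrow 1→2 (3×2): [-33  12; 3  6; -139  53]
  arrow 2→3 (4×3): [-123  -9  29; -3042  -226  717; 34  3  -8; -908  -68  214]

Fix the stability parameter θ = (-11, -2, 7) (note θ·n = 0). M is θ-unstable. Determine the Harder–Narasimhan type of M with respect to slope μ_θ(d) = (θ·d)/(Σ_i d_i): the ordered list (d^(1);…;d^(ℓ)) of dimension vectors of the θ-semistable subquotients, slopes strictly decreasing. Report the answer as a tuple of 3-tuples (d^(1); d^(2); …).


Interval decomposition of M: I[1,3]^2, I[2,3], I[3,3].
HN type (ℓ=3): μ^(1)=7; μ^(2)=-2; μ^(3)=-11

((0, 0, 4); (0, 3, 0); (2, 0, 0))


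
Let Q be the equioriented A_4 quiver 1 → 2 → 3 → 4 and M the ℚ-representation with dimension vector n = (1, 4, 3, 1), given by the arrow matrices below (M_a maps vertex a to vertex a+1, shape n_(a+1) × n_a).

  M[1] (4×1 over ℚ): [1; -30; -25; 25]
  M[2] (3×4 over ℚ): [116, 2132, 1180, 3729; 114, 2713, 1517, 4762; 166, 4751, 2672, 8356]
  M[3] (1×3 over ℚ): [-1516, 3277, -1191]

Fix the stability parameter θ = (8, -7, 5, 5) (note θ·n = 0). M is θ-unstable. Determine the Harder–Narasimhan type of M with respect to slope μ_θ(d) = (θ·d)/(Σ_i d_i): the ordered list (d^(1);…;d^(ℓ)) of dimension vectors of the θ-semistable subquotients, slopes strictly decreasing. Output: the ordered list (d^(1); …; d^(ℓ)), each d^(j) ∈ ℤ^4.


Barcode: M ≅ I[1,4], I[2,2], I[2,3]^2. HN layers by μ_θ (3 steps, strictly decreasing):
  μ^(1)=5; μ^(2)=1/2; μ^(3)=-7

((0, 0, 3, 1); (1, 1, 0, 0); (0, 3, 0, 0))


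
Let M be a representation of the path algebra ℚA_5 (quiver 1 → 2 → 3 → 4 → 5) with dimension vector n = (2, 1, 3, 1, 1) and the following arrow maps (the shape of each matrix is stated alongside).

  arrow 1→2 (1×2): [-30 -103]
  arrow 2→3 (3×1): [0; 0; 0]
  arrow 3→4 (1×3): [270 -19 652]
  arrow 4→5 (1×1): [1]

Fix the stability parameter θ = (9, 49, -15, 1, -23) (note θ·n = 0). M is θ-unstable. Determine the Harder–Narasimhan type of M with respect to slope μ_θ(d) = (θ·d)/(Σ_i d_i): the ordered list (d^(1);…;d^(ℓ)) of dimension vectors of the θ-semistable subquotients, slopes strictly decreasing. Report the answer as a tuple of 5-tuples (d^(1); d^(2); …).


Barcode: M ≅ I[1,1], I[1,2], I[3,3]^2, I[3,5]. HN layers by μ_θ (4 steps, strictly decreasing):
  μ^(1)=49; μ^(2)=9; μ^(3)=-11; μ^(4)=-15

((0, 1, 0, 0, 0); (2, 0, 0, 0, 0); (0, 0, 0, 1, 1); (0, 0, 3, 0, 0))


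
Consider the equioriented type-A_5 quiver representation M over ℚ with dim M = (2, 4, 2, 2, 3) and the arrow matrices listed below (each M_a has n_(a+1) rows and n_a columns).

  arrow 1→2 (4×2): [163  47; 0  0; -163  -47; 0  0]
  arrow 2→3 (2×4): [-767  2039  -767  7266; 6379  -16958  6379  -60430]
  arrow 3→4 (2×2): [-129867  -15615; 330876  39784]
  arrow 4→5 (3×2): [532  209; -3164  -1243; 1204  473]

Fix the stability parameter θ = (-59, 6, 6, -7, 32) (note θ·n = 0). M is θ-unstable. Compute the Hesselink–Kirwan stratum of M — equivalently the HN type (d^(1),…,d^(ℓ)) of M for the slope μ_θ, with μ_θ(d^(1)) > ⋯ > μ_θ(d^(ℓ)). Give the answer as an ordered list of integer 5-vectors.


Barcode: M ≅ I[1,1], I[1,2], I[2,2], I[2,4], I[2,5], I[5,5]^2. HN layers by μ_θ (4 steps, strictly decreasing):
  μ^(1)=32; μ^(2)=6; μ^(3)=5/3; μ^(4)=-59

((0, 0, 0, 0, 3); (0, 2, 0, 0, 0); (0, 2, 2, 2, 0); (2, 0, 0, 0, 0))


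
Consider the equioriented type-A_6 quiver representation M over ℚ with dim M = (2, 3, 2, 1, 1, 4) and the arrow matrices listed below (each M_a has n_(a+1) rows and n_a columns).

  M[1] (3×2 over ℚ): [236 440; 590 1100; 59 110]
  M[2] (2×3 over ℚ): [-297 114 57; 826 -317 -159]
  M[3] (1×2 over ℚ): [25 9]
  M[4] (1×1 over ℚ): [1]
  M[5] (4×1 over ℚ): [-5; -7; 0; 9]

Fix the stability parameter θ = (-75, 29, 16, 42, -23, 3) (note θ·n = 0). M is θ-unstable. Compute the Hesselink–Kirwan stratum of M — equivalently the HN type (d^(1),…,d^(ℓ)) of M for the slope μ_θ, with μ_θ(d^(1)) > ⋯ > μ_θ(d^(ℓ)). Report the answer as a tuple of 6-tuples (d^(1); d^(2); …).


Via rank(M_{q-1}∘⋯∘M_p): M ≅ I[1,1], I[1,3], I[2,2], I[2,6], I[6,6]^3.
μ_θ-semistable layers: μ^(1)=29; μ^(2)=45/2; μ^(3)=67/5; μ^(4)=3; μ^(5)=-75

((0, 1, 0, 0, 0, 0); (0, 1, 1, 0, 0, 0); (0, 1, 1, 1, 1, 1); (0, 0, 0, 0, 0, 3); (2, 0, 0, 0, 0, 0))


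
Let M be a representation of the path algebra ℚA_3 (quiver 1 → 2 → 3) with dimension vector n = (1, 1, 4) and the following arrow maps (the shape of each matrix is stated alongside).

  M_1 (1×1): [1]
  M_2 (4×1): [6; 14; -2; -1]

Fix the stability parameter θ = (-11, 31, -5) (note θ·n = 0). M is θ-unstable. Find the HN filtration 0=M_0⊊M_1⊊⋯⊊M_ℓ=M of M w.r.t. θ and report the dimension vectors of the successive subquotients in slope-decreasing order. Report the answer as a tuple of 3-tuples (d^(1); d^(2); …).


Barcode: M ≅ I[1,3], I[3,3]^3. HN layers by μ_θ (3 steps, strictly decreasing):
  μ^(1)=13; μ^(2)=-5; μ^(3)=-11

((0, 1, 1); (0, 0, 3); (1, 0, 0))


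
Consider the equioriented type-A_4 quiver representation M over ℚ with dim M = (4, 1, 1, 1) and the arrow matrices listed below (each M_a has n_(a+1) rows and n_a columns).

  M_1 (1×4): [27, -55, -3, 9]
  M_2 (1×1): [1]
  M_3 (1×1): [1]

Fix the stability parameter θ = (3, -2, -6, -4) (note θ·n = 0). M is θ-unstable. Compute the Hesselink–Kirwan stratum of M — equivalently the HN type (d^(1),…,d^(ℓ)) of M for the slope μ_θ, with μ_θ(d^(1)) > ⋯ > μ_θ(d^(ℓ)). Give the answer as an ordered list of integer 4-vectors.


Via rank(M_{q-1}∘⋯∘M_p): M ≅ I[1,1]^3, I[1,4].
μ_θ-semistable layers: μ^(1)=3; μ^(2)=-9/4

((3, 0, 0, 0); (1, 1, 1, 1))


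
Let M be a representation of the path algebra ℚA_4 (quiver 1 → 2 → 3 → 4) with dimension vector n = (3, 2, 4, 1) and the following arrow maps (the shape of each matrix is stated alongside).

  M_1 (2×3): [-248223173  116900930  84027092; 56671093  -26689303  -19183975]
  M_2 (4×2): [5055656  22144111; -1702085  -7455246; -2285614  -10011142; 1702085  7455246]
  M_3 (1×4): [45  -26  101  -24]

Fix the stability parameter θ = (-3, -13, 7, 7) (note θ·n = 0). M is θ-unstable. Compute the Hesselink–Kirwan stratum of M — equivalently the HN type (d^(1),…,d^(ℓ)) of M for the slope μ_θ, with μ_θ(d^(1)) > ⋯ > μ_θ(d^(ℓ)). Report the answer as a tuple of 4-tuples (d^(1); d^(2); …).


Interval decomposition of M: I[1,1], I[1,3], I[1,4], I[3,3]^2.
HN type (ℓ=3): μ^(1)=7; μ^(2)=-3; μ^(3)=-8

((0, 0, 4, 1); (1, 0, 0, 0); (2, 2, 0, 0))


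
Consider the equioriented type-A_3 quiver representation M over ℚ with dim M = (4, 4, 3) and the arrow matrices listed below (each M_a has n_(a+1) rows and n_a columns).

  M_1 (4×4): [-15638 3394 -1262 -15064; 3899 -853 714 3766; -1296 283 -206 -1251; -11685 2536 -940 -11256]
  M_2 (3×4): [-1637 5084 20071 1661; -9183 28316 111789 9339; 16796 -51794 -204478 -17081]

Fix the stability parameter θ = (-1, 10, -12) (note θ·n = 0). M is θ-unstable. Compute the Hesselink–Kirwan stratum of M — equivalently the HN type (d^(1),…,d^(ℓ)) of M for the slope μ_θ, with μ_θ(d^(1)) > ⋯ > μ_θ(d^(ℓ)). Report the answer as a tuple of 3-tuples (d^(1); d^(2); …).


Interval decomposition of M: I[1,2]^2, I[1,3]^2, I[3,3].
HN type (ℓ=3): μ^(1)=10; μ^(2)=-1; μ^(3)=-12

((0, 2, 0); (4, 2, 2); (0, 0, 1))


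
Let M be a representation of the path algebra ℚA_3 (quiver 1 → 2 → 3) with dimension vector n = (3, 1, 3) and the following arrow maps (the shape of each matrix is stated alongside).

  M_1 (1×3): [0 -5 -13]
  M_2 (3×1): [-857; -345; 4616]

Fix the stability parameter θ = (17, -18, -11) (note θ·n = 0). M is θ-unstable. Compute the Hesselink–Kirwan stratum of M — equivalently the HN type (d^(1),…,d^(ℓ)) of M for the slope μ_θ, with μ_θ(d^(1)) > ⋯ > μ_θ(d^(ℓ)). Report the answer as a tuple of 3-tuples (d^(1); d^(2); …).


Via rank(M_{q-1}∘⋯∘M_p): M ≅ I[1,1]^2, I[1,3], I[3,3]^2.
μ_θ-semistable layers: μ^(1)=17; μ^(2)=-4; μ^(3)=-11

((2, 0, 0); (1, 1, 1); (0, 0, 2))


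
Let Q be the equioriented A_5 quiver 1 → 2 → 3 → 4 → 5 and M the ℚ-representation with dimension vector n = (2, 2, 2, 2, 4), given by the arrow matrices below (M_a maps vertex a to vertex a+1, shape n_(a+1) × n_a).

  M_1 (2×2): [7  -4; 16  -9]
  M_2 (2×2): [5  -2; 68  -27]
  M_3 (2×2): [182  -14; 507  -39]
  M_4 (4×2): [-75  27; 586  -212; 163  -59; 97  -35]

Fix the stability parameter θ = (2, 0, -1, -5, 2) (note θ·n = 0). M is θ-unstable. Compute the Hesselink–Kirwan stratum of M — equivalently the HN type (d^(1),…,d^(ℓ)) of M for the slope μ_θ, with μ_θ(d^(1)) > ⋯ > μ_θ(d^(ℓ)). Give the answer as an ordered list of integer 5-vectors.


Interval decomposition of M: I[1,3], I[1,5], I[4,5], I[5,5]^2.
HN type (ℓ=4): μ^(1)=2; μ^(2)=1/3; μ^(3)=-1; μ^(4)=-5

((0, 0, 0, 0, 4); (1, 1, 1, 0, 0); (1, 1, 1, 1, 0); (0, 0, 0, 1, 0))


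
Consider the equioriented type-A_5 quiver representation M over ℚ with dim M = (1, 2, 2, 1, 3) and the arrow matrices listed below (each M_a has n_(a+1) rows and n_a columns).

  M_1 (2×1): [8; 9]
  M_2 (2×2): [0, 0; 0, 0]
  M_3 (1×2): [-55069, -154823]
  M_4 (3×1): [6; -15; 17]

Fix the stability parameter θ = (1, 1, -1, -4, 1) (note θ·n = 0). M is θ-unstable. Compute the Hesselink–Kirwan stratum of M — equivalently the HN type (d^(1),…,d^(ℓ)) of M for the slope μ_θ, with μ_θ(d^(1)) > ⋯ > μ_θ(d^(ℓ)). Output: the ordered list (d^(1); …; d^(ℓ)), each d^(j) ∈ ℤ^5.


Barcode: M ≅ I[1,2], I[2,2], I[3,3], I[3,5], I[5,5]^2. HN layers by μ_θ (3 steps, strictly decreasing):
  μ^(1)=1; μ^(2)=-1; μ^(3)=-5/2

((1, 2, 0, 0, 3); (0, 0, 1, 0, 0); (0, 0, 1, 1, 0))


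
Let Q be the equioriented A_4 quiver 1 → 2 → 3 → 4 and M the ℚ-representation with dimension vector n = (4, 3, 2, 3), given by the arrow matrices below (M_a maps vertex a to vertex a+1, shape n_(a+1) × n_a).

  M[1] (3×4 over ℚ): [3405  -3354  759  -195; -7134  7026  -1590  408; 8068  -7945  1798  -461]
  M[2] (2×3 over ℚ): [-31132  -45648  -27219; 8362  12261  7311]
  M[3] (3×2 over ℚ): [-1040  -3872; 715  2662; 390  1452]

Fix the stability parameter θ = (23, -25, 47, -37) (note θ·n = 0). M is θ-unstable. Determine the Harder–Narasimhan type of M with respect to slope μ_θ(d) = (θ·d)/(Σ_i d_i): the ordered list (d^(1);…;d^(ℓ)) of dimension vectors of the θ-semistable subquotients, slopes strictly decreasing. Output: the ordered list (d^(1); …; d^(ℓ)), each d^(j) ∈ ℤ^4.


Barcode: M ≅ I[1,1]^2, I[1,2], I[1,4], I[2,3], I[4,4]^2. HN layers by μ_θ (6 steps, strictly decreasing):
  μ^(1)=47; μ^(2)=23; μ^(3)=5; μ^(4)=-1; μ^(5)=-25; μ^(6)=-37

((0, 0, 1, 0); (2, 0, 0, 0); (0, 0, 1, 1); (2, 2, 0, 0); (0, 1, 0, 0); (0, 0, 0, 2))


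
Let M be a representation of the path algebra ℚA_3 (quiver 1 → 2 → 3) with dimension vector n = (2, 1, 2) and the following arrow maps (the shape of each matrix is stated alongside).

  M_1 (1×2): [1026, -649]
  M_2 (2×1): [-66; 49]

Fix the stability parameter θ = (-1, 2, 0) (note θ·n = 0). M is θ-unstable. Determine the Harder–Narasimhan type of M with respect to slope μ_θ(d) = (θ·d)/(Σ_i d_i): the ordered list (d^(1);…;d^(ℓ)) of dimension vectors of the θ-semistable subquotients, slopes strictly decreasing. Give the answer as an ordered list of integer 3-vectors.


Interval decomposition of M: I[1,1], I[1,3], I[3,3].
HN type (ℓ=3): μ^(1)=1; μ^(2)=0; μ^(3)=-1

((0, 1, 1); (0, 0, 1); (2, 0, 0))


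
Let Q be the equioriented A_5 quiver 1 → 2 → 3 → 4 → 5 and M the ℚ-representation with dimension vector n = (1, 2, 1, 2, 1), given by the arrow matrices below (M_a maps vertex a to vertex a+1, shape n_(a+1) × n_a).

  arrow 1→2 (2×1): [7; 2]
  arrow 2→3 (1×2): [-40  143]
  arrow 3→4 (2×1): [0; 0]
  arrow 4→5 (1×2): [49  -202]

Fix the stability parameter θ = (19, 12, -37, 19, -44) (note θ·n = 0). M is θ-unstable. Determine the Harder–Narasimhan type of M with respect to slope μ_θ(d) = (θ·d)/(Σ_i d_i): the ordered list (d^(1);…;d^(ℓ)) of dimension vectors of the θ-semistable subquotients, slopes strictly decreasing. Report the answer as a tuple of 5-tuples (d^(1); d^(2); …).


Interval decomposition of M: I[1,3], I[2,2], I[4,4], I[4,5].
HN type (ℓ=4): μ^(1)=19; μ^(2)=12; μ^(3)=-2; μ^(4)=-25/2

((0, 0, 0, 1, 0); (0, 1, 0, 0, 0); (1, 1, 1, 0, 0); (0, 0, 0, 1, 1))


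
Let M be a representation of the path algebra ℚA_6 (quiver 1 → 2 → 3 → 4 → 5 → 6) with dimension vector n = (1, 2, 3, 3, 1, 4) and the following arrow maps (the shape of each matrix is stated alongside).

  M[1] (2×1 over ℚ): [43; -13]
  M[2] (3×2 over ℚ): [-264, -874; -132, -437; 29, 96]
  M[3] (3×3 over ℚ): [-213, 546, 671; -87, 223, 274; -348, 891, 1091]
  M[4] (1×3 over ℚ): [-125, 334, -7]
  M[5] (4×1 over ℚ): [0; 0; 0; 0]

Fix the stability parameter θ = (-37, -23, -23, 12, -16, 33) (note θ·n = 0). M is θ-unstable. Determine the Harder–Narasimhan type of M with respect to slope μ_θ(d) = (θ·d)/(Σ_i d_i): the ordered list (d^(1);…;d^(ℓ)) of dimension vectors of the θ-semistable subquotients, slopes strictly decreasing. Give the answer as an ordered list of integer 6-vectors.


Via rank(M_{q-1}∘⋯∘M_p): M ≅ I[1,5], I[2,4], I[3,3], I[4,4], I[6,6]^4.
μ_θ-semistable layers: μ^(1)=33; μ^(2)=12; μ^(3)=-2; μ^(4)=-23; μ^(5)=-37

((0, 0, 0, 0, 0, 4); (0, 0, 0, 2, 0, 0); (0, 0, 0, 1, 1, 0); (0, 2, 3, 0, 0, 0); (1, 0, 0, 0, 0, 0))


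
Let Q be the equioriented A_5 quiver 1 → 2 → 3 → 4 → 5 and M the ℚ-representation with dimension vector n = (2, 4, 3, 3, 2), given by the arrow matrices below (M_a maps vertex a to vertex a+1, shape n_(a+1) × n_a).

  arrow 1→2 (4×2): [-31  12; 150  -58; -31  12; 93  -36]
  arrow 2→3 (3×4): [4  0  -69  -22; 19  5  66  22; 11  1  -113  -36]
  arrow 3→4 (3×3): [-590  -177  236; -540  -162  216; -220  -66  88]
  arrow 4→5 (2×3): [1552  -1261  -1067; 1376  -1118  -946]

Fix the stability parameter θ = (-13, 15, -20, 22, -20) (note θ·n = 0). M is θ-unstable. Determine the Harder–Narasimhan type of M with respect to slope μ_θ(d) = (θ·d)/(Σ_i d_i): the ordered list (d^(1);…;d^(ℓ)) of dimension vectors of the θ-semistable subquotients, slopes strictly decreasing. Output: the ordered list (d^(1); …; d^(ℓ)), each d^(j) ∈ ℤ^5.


Via rank(M_{q-1}∘⋯∘M_p): M ≅ I[1,3], I[1,4], I[2,2], I[2,3], I[4,4], I[4,5], I[5,5].
μ_θ-semistable layers: μ^(1)=22; μ^(2)=15; μ^(3)=1; μ^(4)=-5/2; μ^(5)=-13; μ^(6)=-20

((0, 0, 0, 2, 0); (0, 1, 0, 0, 0); (0, 0, 0, 1, 1); (0, 3, 3, 0, 0); (2, 0, 0, 0, 0); (0, 0, 0, 0, 1))


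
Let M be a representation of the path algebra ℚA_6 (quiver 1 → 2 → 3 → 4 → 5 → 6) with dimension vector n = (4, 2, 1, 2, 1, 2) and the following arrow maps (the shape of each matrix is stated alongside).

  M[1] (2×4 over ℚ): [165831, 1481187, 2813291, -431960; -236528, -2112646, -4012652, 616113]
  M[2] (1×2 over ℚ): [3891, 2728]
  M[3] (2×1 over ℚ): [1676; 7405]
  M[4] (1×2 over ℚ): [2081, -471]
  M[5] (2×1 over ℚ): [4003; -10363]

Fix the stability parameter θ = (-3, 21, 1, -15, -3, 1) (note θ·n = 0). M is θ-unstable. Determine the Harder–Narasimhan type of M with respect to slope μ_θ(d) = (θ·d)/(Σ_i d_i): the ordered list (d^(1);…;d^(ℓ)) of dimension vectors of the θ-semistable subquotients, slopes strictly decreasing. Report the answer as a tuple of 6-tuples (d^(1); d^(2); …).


Interval decomposition of M: I[1,1]^2, I[1,2], I[1,6], I[4,4], I[6,6].
HN type (ℓ=4): μ^(1)=21; μ^(2)=1; μ^(3)=-3; μ^(4)=-15

((0, 1, 0, 0, 0, 0); (0, 1, 1, 1, 1, 2); (4, 0, 0, 0, 0, 0); (0, 0, 0, 1, 0, 0))


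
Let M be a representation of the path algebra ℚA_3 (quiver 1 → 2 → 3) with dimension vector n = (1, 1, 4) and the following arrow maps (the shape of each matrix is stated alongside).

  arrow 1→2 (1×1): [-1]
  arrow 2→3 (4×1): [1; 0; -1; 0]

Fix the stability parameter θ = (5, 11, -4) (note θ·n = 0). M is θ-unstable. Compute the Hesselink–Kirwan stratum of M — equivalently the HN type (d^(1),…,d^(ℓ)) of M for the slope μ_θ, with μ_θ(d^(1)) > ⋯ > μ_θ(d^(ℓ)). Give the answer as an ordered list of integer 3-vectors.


Via rank(M_{q-1}∘⋯∘M_p): M ≅ I[1,3], I[3,3]^3.
μ_θ-semistable layers: μ^(1)=4; μ^(2)=-4

((1, 1, 1); (0, 0, 3))


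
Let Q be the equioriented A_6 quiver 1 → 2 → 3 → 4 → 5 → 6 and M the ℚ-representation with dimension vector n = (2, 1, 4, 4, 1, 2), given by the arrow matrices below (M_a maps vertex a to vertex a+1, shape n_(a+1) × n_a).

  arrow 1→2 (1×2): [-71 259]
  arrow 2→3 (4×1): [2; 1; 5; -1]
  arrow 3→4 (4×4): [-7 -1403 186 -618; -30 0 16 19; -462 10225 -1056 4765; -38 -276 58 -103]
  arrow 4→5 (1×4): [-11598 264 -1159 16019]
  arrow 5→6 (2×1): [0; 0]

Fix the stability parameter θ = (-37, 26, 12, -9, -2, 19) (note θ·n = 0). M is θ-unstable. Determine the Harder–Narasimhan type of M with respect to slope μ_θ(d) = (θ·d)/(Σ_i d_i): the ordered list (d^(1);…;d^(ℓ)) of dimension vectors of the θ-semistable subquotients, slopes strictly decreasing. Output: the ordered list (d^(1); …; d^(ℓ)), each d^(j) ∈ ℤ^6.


Barcode: M ≅ I[1,1], I[1,5], I[3,4]^3, I[6,6]^2. HN layers by μ_θ (4 steps, strictly decreasing):
  μ^(1)=19; μ^(2)=27/4; μ^(3)=3/2; μ^(4)=-37

((0, 0, 0, 0, 0, 2); (0, 1, 1, 1, 1, 0); (0, 0, 3, 3, 0, 0); (2, 0, 0, 0, 0, 0))


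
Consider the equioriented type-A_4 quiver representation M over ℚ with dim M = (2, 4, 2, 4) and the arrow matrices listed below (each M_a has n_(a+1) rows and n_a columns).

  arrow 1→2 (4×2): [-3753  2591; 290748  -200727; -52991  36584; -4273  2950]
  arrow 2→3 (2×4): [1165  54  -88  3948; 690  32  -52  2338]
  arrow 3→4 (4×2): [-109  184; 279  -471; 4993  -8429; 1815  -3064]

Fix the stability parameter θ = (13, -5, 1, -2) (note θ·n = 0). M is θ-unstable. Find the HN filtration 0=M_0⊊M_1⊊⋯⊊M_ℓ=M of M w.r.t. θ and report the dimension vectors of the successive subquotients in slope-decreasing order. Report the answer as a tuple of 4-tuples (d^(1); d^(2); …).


Barcode: M ≅ I[1,4]^2, I[2,2]^2, I[4,4]^2. HN layers by μ_θ (3 steps, strictly decreasing):
  μ^(1)=7/4; μ^(2)=-2; μ^(3)=-5

((2, 2, 2, 2); (0, 0, 0, 2); (0, 2, 0, 0))


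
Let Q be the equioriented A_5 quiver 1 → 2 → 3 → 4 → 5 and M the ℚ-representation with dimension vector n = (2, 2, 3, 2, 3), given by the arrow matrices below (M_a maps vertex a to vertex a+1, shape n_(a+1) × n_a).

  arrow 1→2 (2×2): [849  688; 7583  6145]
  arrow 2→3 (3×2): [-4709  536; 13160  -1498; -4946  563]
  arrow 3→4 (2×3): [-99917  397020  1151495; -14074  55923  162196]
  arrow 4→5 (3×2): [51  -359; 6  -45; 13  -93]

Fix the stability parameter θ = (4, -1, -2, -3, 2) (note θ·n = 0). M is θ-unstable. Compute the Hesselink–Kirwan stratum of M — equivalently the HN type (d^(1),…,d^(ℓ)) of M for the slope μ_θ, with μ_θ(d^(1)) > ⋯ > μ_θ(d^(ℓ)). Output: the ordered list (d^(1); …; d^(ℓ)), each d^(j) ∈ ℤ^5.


Via rank(M_{q-1}∘⋯∘M_p): M ≅ I[1,3], I[1,5], I[3,5], I[5,5].
μ_θ-semistable layers: μ^(1)=2; μ^(2)=1/3; μ^(3)=-1/2; μ^(4)=-5/2

((0, 0, 0, 0, 3); (1, 1, 1, 0, 0); (1, 1, 1, 1, 0); (0, 0, 1, 1, 0))


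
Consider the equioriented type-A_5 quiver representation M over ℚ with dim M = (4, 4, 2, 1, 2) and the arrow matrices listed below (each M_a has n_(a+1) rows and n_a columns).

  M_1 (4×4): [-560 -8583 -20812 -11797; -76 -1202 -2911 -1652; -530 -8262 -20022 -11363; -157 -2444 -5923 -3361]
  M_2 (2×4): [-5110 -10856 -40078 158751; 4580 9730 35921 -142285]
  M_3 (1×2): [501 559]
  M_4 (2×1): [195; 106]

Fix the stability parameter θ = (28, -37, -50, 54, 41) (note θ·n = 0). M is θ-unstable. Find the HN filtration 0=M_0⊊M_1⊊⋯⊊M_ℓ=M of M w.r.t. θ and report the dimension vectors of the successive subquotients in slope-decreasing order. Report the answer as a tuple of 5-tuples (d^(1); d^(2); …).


Interval decomposition of M: I[1,2]^2, I[1,3], I[1,5], I[5,5].
HN type (ℓ=4): μ^(1)=95/2; μ^(2)=41; μ^(3)=-9/2; μ^(4)=-59/3

((0, 0, 0, 1, 1); (0, 0, 0, 0, 1); (2, 2, 0, 0, 0); (2, 2, 2, 0, 0))


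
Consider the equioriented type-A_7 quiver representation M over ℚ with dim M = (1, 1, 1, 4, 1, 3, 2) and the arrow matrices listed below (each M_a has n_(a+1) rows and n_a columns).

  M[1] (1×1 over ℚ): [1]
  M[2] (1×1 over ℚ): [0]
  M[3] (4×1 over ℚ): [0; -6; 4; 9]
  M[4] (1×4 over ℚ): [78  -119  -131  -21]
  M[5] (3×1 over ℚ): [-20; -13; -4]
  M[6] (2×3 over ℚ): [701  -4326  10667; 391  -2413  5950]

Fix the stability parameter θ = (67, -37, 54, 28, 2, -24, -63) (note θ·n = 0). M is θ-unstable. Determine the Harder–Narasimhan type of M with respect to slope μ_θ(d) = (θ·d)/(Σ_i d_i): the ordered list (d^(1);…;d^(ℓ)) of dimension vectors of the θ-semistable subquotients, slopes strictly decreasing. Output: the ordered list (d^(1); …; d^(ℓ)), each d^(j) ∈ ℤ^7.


Barcode: M ≅ I[1,2], I[3,7], I[4,4]^3, I[6,6], I[6,7]. HN layers by μ_θ (5 steps, strictly decreasing):
  μ^(1)=28; μ^(2)=15; μ^(3)=-3/5; μ^(4)=-24; μ^(5)=-87/2

((0, 0, 0, 3, 0, 0, 0); (1, 1, 0, 0, 0, 0, 0); (0, 0, 1, 1, 1, 1, 1); (0, 0, 0, 0, 0, 1, 0); (0, 0, 0, 0, 0, 1, 1))


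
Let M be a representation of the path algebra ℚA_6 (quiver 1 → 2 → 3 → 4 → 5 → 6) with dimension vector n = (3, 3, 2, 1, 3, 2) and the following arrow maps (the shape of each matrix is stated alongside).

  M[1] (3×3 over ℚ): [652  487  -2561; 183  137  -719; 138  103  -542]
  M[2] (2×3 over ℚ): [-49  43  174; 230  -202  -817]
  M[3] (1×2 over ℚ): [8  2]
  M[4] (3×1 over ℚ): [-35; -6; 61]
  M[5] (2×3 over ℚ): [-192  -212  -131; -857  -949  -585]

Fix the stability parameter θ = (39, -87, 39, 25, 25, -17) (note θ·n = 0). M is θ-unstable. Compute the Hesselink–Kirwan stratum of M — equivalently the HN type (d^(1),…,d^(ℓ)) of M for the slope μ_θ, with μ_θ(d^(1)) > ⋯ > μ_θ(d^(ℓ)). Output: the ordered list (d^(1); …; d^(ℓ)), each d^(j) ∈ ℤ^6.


Via rank(M_{q-1}∘⋯∘M_p): M ≅ I[1,2], I[1,3], I[1,6], I[5,5], I[5,6].
μ_θ-semistable layers: μ^(1)=39; μ^(2)=25; μ^(3)=18; μ^(4)=4; μ^(5)=-24

((0, 0, 1, 0, 0, 0); (0, 0, 0, 0, 1, 0); (0, 0, 1, 1, 1, 1); (0, 0, 0, 0, 1, 1); (3, 3, 0, 0, 0, 0))


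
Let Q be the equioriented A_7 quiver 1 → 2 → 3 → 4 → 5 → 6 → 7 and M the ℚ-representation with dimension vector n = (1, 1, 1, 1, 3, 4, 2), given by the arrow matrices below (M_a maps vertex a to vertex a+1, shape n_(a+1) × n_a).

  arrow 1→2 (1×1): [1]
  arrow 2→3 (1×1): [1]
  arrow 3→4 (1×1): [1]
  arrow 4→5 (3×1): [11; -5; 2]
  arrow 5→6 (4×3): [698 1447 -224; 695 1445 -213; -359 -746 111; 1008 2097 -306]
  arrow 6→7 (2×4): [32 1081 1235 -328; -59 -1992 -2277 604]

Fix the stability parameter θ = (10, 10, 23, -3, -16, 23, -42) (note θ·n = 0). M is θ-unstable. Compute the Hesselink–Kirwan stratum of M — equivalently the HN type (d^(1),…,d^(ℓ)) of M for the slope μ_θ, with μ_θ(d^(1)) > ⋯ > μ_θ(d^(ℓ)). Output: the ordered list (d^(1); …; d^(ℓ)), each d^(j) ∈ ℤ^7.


Interval decomposition of M: I[1,7], I[5,5], I[5,7], I[6,6]^2.
HN type (ℓ=4): μ^(1)=23; μ^(2)=5/7; μ^(3)=-19/2; μ^(4)=-16

((0, 0, 0, 0, 0, 2, 0); (1, 1, 1, 1, 1, 1, 1); (0, 0, 0, 0, 0, 1, 1); (0, 0, 0, 0, 2, 0, 0))


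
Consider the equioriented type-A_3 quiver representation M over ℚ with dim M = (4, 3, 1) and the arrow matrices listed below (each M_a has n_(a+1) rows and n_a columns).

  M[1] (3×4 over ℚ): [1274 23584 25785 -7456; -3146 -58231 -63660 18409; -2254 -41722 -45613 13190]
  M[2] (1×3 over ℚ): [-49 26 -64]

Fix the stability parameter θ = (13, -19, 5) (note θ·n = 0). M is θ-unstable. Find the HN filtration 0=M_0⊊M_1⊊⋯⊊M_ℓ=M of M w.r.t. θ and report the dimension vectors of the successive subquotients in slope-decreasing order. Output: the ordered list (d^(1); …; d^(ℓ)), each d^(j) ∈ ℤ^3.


Via rank(M_{q-1}∘⋯∘M_p): M ≅ I[1,1]^2, I[1,2], I[1,3], I[2,2].
μ_θ-semistable layers: μ^(1)=13; μ^(2)=5; μ^(3)=-3; μ^(4)=-19

((2, 0, 0); (0, 0, 1); (2, 2, 0); (0, 1, 0))


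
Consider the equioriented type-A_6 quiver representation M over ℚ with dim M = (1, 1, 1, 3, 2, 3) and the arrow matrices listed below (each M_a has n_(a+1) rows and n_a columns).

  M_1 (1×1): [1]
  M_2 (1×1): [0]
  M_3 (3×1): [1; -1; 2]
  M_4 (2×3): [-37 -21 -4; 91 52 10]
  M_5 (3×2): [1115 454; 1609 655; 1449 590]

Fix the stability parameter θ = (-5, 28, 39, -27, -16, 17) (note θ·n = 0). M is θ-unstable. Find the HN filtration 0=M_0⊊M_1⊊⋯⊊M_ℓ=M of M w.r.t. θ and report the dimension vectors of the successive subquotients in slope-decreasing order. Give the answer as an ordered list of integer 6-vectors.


Via rank(M_{q-1}∘⋯∘M_p): M ≅ I[1,2], I[3,6], I[4,4], I[4,6], I[6,6].
μ_θ-semistable layers: μ^(1)=28; μ^(2)=17; μ^(3)=-4/3; μ^(4)=-5; μ^(5)=-16; μ^(6)=-27

((0, 1, 0, 0, 0, 0); (0, 0, 0, 0, 0, 3); (0, 0, 1, 1, 1, 0); (1, 0, 0, 0, 0, 0); (0, 0, 0, 0, 1, 0); (0, 0, 0, 2, 0, 0))


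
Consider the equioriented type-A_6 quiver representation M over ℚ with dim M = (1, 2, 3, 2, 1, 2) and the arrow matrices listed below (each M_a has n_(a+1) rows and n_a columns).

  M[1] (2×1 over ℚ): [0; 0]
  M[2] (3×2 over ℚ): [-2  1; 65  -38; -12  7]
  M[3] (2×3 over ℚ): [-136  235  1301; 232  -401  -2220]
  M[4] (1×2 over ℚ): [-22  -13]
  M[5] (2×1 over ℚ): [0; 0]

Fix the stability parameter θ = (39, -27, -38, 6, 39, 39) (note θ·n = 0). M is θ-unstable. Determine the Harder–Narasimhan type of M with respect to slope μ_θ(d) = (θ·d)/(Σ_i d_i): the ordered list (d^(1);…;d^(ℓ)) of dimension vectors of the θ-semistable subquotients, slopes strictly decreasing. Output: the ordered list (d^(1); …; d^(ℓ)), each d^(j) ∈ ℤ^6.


Barcode: M ≅ I[1,1], I[2,4], I[2,5], I[3,3], I[6,6]^2. HN layers by μ_θ (4 steps, strictly decreasing):
  μ^(1)=39; μ^(2)=6; μ^(3)=-65/2; μ^(4)=-38

((1, 0, 0, 0, 1, 2); (0, 0, 0, 2, 0, 0); (0, 2, 2, 0, 0, 0); (0, 0, 1, 0, 0, 0))


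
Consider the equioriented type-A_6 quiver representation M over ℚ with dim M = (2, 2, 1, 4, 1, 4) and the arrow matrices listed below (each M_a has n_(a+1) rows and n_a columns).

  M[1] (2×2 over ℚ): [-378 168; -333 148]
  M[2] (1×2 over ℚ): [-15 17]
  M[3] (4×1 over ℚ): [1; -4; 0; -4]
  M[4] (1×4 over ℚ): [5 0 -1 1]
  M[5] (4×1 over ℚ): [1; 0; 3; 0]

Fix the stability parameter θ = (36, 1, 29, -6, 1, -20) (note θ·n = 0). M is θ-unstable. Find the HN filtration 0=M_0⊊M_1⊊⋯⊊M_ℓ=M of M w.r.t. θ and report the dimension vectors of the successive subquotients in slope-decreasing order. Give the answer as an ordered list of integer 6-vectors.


Barcode: M ≅ I[1,1], I[1,6], I[2,2], I[4,4]^3, I[6,6]^3. HN layers by μ_θ (5 steps, strictly decreasing):
  μ^(1)=36; μ^(2)=41/6; μ^(3)=1; μ^(4)=-6; μ^(5)=-20

((1, 0, 0, 0, 0, 0); (1, 1, 1, 1, 1, 1); (0, 1, 0, 0, 0, 0); (0, 0, 0, 3, 0, 0); (0, 0, 0, 0, 0, 3))


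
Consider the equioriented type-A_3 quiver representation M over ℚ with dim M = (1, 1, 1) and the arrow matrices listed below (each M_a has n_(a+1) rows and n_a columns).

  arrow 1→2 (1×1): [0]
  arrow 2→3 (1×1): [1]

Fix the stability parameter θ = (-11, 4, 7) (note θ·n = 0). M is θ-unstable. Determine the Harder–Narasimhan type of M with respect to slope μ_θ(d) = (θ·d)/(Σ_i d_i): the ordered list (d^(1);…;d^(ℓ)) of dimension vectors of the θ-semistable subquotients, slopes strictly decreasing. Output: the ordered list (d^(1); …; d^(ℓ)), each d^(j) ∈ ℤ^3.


Barcode: M ≅ I[1,1], I[2,3]. HN layers by μ_θ (3 steps, strictly decreasing):
  μ^(1)=7; μ^(2)=4; μ^(3)=-11

((0, 0, 1); (0, 1, 0); (1, 0, 0))


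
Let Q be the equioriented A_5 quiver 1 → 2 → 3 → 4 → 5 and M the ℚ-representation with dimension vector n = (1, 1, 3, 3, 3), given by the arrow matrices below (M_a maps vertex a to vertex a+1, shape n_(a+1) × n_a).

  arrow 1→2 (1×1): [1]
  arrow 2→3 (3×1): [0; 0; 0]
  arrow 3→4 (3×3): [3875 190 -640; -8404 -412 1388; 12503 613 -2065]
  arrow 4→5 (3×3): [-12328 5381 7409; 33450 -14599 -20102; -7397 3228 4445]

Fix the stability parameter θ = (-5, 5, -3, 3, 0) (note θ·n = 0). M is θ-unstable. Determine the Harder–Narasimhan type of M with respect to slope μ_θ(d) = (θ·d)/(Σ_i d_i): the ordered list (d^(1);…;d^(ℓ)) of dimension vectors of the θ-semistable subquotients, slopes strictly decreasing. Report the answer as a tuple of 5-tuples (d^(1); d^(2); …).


Interval decomposition of M: I[1,2], I[3,3], I[3,5]^2, I[4,5].
HN type (ℓ=4): μ^(1)=5; μ^(2)=3/2; μ^(3)=-3; μ^(4)=-5

((0, 1, 0, 0, 0); (0, 0, 0, 3, 3); (0, 0, 3, 0, 0); (1, 0, 0, 0, 0))


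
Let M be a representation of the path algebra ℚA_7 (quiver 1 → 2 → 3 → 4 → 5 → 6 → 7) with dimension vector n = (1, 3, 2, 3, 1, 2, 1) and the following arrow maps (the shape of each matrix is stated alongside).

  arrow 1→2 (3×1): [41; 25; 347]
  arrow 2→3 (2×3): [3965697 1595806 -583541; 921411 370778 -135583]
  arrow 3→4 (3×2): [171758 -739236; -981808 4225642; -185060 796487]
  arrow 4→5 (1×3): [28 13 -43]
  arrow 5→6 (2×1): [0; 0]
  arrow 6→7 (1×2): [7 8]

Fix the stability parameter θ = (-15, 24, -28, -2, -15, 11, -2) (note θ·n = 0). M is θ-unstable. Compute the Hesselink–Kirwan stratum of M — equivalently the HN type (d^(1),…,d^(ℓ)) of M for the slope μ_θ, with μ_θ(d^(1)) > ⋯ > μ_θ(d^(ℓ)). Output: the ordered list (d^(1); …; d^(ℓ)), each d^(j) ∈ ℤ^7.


Interval decomposition of M: I[1,2], I[2,2], I[2,5], I[3,4], I[4,4], I[6,6], I[6,7].
HN type (ℓ=7): μ^(1)=24; μ^(2)=11; μ^(3)=9/2; μ^(4)=-2; μ^(5)=-21/4; μ^(6)=-15; μ^(7)=-28

((0, 2, 0, 0, 0, 0, 0); (0, 0, 0, 0, 0, 1, 0); (0, 0, 0, 0, 0, 1, 1); (0, 0, 0, 2, 0, 0, 0); (0, 1, 1, 1, 1, 0, 0); (1, 0, 0, 0, 0, 0, 0); (0, 0, 1, 0, 0, 0, 0))


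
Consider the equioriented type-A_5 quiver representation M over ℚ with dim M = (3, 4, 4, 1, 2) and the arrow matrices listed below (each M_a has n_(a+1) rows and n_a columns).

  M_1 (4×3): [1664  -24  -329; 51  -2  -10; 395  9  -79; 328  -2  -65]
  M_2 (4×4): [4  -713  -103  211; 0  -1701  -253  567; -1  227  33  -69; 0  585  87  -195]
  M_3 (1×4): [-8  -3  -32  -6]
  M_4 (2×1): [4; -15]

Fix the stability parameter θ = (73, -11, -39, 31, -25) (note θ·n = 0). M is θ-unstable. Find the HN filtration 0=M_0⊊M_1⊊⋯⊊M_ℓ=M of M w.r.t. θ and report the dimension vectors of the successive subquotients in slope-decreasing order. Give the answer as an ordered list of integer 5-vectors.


Interval decomposition of M: I[1,3]^2, I[1,5], I[2,2], I[3,3], I[5,5].
HN type (ℓ=5): μ^(1)=23/3; μ^(2)=29/5; μ^(3)=-11; μ^(4)=-25; μ^(5)=-39

((2, 2, 2, 0, 0); (1, 1, 1, 1, 1); (0, 1, 0, 0, 0); (0, 0, 0, 0, 1); (0, 0, 1, 0, 0))


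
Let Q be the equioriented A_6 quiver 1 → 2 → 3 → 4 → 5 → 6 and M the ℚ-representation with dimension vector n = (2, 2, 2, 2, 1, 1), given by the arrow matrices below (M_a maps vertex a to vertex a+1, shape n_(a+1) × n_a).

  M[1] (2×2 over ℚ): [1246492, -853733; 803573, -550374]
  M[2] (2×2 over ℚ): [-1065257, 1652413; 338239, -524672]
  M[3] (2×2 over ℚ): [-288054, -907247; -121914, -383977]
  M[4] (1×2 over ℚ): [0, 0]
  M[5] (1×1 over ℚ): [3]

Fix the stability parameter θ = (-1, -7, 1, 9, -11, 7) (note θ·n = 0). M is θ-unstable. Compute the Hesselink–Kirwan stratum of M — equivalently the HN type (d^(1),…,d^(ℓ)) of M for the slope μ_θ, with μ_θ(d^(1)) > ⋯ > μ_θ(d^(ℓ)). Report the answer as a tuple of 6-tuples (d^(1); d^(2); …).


Interval decomposition of M: I[1,3], I[1,4], I[4,4], I[5,6].
HN type (ℓ=5): μ^(1)=9; μ^(2)=7; μ^(3)=1; μ^(4)=-4; μ^(5)=-11

((0, 0, 0, 2, 0, 0); (0, 0, 0, 0, 0, 1); (0, 0, 2, 0, 0, 0); (2, 2, 0, 0, 0, 0); (0, 0, 0, 0, 1, 0))


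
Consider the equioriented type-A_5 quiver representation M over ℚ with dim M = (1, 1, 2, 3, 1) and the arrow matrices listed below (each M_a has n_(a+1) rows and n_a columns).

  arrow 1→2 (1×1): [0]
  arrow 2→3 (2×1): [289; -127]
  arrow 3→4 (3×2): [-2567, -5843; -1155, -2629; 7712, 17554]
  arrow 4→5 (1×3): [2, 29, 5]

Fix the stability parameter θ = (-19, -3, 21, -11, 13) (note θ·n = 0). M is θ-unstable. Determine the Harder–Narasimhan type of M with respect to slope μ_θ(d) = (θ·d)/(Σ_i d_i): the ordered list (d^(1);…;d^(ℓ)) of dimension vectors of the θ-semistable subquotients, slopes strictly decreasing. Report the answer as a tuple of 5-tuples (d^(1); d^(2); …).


Via rank(M_{q-1}∘⋯∘M_p): M ≅ I[1,1], I[2,5], I[3,4], I[4,4].
μ_θ-semistable layers: μ^(1)=13; μ^(2)=5; μ^(3)=-3; μ^(4)=-11; μ^(5)=-19

((0, 0, 0, 0, 1); (0, 0, 2, 2, 0); (0, 1, 0, 0, 0); (0, 0, 0, 1, 0); (1, 0, 0, 0, 0))


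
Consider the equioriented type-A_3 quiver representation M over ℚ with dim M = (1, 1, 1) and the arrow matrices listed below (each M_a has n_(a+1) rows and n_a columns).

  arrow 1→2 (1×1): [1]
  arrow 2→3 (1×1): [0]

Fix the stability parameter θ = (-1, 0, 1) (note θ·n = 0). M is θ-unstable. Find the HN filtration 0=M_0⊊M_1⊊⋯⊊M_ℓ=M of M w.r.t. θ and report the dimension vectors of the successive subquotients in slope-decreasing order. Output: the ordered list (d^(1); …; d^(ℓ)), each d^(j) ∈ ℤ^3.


Interval decomposition of M: I[1,2], I[3,3].
HN type (ℓ=3): μ^(1)=1; μ^(2)=0; μ^(3)=-1

((0, 0, 1); (0, 1, 0); (1, 0, 0))


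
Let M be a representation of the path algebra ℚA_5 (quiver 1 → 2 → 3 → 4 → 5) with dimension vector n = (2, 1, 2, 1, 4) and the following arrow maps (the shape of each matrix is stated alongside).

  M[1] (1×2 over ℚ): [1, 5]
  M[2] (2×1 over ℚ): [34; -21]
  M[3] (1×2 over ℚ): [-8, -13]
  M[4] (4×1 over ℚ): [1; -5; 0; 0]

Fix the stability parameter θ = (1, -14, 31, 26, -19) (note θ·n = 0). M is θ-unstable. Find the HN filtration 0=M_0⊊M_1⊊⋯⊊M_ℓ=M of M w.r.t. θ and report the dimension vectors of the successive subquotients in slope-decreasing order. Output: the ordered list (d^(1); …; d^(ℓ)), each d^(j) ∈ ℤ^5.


Interval decomposition of M: I[1,1], I[1,5], I[3,3], I[5,5]^3.
HN type (ℓ=5): μ^(1)=31; μ^(2)=38/3; μ^(3)=1; μ^(4)=-13/2; μ^(5)=-19

((0, 0, 1, 0, 0); (0, 0, 1, 1, 1); (1, 0, 0, 0, 0); (1, 1, 0, 0, 0); (0, 0, 0, 0, 3))


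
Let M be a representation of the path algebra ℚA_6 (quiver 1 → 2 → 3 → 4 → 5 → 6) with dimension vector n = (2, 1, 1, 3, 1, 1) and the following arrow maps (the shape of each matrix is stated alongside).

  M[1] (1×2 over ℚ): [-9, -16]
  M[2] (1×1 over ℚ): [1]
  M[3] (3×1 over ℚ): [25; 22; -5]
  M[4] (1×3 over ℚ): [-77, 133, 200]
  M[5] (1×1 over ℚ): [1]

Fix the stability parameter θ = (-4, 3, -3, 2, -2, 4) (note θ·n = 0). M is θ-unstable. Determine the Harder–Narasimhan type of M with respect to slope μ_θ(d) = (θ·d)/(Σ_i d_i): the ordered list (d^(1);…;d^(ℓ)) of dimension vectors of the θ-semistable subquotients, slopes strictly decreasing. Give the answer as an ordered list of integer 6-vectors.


Barcode: M ≅ I[1,1], I[1,6], I[4,4]^2. HN layers by μ_θ (4 steps, strictly decreasing):
  μ^(1)=4; μ^(2)=2; μ^(3)=0; μ^(4)=-4

((0, 0, 0, 0, 0, 1); (0, 0, 0, 2, 0, 0); (0, 1, 1, 1, 1, 0); (2, 0, 0, 0, 0, 0))


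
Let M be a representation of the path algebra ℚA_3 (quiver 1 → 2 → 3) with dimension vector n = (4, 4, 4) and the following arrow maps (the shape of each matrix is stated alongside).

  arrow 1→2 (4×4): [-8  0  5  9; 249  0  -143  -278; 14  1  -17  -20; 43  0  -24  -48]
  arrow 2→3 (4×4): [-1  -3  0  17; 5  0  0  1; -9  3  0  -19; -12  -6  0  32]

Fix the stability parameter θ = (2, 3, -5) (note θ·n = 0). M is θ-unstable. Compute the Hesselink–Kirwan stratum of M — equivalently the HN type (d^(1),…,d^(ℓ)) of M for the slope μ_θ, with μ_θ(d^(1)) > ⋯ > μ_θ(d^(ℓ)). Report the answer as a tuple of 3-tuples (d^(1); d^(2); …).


Interval decomposition of M: I[1,2]^2, I[1,3]^2, I[3,3]^2.
HN type (ℓ=4): μ^(1)=3; μ^(2)=2; μ^(3)=0; μ^(4)=-5

((0, 2, 0); (2, 0, 0); (2, 2, 2); (0, 0, 2))
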